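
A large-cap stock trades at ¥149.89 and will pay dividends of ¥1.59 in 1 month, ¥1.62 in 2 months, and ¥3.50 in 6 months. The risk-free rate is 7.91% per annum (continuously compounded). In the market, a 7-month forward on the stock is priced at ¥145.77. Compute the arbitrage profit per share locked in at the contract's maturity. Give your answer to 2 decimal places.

¥4.35 per share

PV(dividends) I = 1.59·e^(−0.0791·1/12) + 1.62·e^(−0.0791·2/12) + 3.50·e^(−0.0791·6/12) = 6.5426
Fair forward F* = (S − I)·e^(rT) = (149.89 − 6.5426)·e^0.046142 = 143.3474 × 1.047223 = 150.1167
Market ¥145.77 < fair 150.1167: forward underpriced → reverse cash-and-carry (short the stock, invest proceeds at r, pay the dividends, go long the forward).
Profit at T = |F_mkt − F*| = |145.77 − 150.1167| = ¥4.35 per share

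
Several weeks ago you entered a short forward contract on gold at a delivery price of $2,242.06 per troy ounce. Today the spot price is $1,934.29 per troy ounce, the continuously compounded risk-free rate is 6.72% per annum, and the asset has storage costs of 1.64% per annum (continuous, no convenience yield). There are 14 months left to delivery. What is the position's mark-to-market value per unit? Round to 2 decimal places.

$101.34 per troy ounce

Current fair forward for the remaining 14 months: F = S·e^((r + u)·T), (r + u) = 0.0672 + 0.0164 = 0.0836
F = 1934.29 · e^(0.0836 × 14/12) = 1934.29 × 1.10244819 = 2132.4545
Value of long forward = (F − K)·e^(−rT) = (2132.4545 − 2242.06) · e^(−0.0672·14/12)
= -109.6055 × 0.92459451 = -101.34
Short position value = −(long value) = $101.34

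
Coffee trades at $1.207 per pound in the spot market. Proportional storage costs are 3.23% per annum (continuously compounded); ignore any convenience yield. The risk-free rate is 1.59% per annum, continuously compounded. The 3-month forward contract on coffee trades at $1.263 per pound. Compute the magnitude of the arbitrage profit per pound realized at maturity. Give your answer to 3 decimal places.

$0.041 per pound

Fair forward: F* = S·e^(carry·T), with carry = (r + u) = 0.0159 + 0.0323 = 0.0482
F* = 1.207 · e^(0.0482 × 3/12) = 1.207 · e^0.012050 = 1.207 × 1.012123 = $1.2216
Market $1.263 > fair $1.2216: forward overpriced → cash-and-carry (buy spot, short the forward).
At maturity, profit = |F_mkt − F*| = |1.263 − 1.2216| = $0.041 per pound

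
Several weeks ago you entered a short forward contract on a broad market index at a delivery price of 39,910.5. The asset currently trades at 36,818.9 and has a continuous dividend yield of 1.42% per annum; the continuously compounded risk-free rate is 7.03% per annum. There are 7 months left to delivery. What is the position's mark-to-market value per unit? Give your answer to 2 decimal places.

Current fair forward for the remaining 7 months: F = S·e^((r − q)·T), (r − q) = 0.0703 − 0.0142 = 0.0561
F = 36818.9 · e^(0.0561 × 7/12) = 36818.9 × 1.03326635 = 38043.7304
Value of long forward = (F − K)·e^(−rT) = (38043.7304 − 39910.5) · e^(−0.0703·7/12)
= -1866.7696 × 0.95982113 = -1791.76
Short position value = −(long value) = 1791.76

1791.76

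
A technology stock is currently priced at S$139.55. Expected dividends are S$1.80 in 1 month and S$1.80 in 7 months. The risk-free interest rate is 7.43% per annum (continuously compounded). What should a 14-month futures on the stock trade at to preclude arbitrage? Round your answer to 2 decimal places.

PV(dividends) I = 1.80·e^(−0.0743·1/12) + 1.80·e^(−0.0743·7/12)
I = 1.7889 + 1.7237 = 3.5126
F = (S − I)·e^(rT) = (139.55 − 3.5126) · e^(0.0743·14/12)
= 136.0374 · e^0.086683 = 136.0374 × 1.090551 = S$148.36

S$148.36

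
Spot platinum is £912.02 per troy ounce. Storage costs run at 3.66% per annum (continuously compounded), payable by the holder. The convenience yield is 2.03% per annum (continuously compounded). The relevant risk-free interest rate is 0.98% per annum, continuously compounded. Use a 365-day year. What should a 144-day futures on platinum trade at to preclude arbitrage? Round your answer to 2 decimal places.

£921.46 per troy ounce

Net carry = r + u − y = 0.0098 + 0.0366 − 0.0203 = 0.0261
F = S·e^((r+u−y)T) = 912.02 · e^(0.0261 × 144/365) = 912.02 · e^0.010297
= 912.02 × 1.010350 = £921.46 per troy ounce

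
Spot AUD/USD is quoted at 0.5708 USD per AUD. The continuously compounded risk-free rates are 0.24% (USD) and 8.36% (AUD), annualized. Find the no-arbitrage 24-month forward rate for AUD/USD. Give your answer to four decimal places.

0.4852

F = S·e^((r_USD − r_AUD)T) = 0.5708 · e^((0.0024 − 0.0836) × 24/12)
= 0.5708 · e^-0.162400 = 0.5708 × 0.850101
F = 0.4852 USD per AUD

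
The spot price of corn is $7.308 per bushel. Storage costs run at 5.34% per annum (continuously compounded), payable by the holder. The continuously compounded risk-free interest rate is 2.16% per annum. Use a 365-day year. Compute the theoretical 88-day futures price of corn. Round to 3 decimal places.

Net carry = r + u − y = 0.0216 + 0.0534 − 0.0000 = 0.0750
F = S·e^((r+u−y)T) = 7.308 · e^(0.0750 × 88/365) = 7.308 · e^0.018082
= 7.308 × 1.018246 = $7.441 per bushel

$7.441 per bushel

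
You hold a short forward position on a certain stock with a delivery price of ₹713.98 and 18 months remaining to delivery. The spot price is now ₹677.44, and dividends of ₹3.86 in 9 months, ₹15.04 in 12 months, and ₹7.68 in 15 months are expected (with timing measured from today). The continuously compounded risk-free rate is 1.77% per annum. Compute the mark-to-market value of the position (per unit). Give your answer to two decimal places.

₹43.93

PV(remaining dividends) I = 3.86·e^(−0.0177·9/12) + 15.04·e^(−0.0177·12/12) + 7.68·e^(−0.0177·15/12) = 26.0972
Current forward F = (S − I)·e^(rT) = (677.44 − 26.0972)·e^(0.0177·18/12) = 651.3428 × 1.026906 = 668.8678
Value (long) = (F − K)·e^(−rT) = (668.8678 − 713.98) × 0.973799 = -43.9302
Short position value = −(long value) = ₹43.93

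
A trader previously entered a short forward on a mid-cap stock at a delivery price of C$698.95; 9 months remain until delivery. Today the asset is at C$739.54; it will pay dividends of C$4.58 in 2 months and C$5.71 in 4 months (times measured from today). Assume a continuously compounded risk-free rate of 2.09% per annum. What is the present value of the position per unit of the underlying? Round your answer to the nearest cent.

PV(remaining dividends) I = 4.58·e^(−0.0209·2/12) + 5.71·e^(−0.0209·4/12) = 10.2344
Current forward F = (S − I)·e^(rT) = (739.54 − 10.2344)·e^(0.0209·9/12) = 729.3056 × 1.015798 = 740.8272
Value (long) = (F − K)·e^(−rT) = (740.8272 − 698.95) × 0.984447 = 41.2259
Short position value = −(long value) = -C$41.23

-C$41.23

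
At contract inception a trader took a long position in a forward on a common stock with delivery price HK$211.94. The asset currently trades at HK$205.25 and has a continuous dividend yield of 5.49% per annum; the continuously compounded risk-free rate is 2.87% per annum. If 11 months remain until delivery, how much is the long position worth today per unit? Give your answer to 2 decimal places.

Current fair forward for the remaining 11 months: F = S·e^((r − q)·T), (r − q) = 0.0287 − 0.0549 = -0.0262
F = 205.25 · e^(-0.0262 × 11/12) = 205.25 × 0.976269 = 200.3792
Value of long forward = (F − K)·e^(−rT) = (200.3792 − 211.94) · e^(−0.0287·11/12)
= -11.5608 × 0.974035 = -11.26

-HK$11.26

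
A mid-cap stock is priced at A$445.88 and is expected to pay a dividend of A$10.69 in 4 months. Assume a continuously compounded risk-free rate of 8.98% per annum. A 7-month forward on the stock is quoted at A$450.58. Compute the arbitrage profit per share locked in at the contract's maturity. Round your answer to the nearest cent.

A$8.35 per share

PV(dividends) I = 10.69·e^(−0.0898·4/12) = 10.3748
Fair forward F* = (S − I)·e^(rT) = (445.88 − 10.3748)·e^0.052383 = 435.5052 × 1.053779 = 458.9262
Market A$450.58 < fair 458.9262: forward underpriced → reverse cash-and-carry (short the stock, invest proceeds at r, pay the dividends, go long the forward).
Profit at T = |F_mkt − F*| = |450.58 − 458.9262| = A$8.35 per share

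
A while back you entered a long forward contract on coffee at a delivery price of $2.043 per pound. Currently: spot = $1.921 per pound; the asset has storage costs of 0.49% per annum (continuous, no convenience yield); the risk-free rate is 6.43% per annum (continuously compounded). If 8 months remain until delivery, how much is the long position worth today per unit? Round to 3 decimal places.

Current fair forward for the remaining 8 months: F = S·e^((r + u)·T), (r + u) = 0.0643 + 0.0049 = 0.0692
F = 1.921 · e^(0.0692 × 8/12) = 1.921 × 1.047214 = 2.0117
Value of long forward = (F − K)·e^(−rT) = (2.0117 − 2.043) · e^(−0.0643·8/12)
= -0.0313 × 0.958039 = -0.030

-$0.030 per pound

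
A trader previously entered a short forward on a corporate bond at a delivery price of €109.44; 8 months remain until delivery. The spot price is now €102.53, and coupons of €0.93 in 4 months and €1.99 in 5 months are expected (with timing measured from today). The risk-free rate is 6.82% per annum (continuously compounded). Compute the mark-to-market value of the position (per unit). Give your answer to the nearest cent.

€4.89

PV(remaining coupons) I = 0.93·e^(−0.0682·4/12) + 1.99·e^(−0.0682·5/12) = 2.8433
Current forward F = (S − I)·e^(rT) = (102.53 − 2.8433)·e^(0.0682·8/12) = 99.6867 × 1.046516 = 104.3237
Value (long) = (F − K)·e^(−rT) = (104.3237 − 109.44) × 0.955551 = -4.8889
Short position value = −(long value) = €4.89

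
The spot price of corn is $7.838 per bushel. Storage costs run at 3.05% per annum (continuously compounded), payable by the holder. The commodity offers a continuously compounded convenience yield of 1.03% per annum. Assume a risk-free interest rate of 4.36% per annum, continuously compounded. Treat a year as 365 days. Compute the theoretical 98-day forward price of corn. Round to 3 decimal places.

Net carry = r + u − y = 0.0436 + 0.0305 − 0.0103 = 0.0638
F = S·e^((r+u−y)T) = 7.838 · e^(0.0638 × 98/365) = 7.838 · e^0.017130
= 7.838 × 1.017278 = $7.973 per bushel

$7.973 per bushel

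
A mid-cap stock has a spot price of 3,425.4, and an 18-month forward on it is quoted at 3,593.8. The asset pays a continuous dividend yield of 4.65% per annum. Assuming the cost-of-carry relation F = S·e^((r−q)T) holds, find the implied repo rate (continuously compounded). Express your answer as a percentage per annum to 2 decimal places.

7.85%

From F = S·e^((r−q)T): (r − q) = ln(F/S)/T
ln(3593.8/3425.4) = ln(1.049162) = 0.047992
(r − q) = 0.047992 / (18/12) = 0.031995
r = ln(F/S)/T + q = 0.031995 + 0.0465 = 0.078495
r = 7.85%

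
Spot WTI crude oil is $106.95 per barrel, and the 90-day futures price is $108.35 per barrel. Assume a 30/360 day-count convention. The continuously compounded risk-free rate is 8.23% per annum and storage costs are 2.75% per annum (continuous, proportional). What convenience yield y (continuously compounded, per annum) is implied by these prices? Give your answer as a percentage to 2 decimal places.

5.78%

F = S·e^((r+u−y)T) ⇒ (r+u−y) = ln(F/S)/T
ln(108.35/106.95) = 0.013005; /T ⇒ 0.052020
y = r + u − ln(F/S)/T = 0.0823 + 0.0275 − 0.052020 = 0.057780
y = 5.78%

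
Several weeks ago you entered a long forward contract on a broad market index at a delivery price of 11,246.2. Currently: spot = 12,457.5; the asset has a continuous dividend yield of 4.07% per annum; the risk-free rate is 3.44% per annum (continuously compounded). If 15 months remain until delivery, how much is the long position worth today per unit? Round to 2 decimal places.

1066.71

Current fair forward for the remaining 15 months: F = S·e^((r − q)·T), (r − q) = 0.0344 − 0.0407 = -0.0063
F = 12457.5 · e^(-0.0063 × 15/12) = 12457.5 × 0.99215593 = 12359.7825
Value of long forward = (F − K)·e^(−rT) = (12359.7825 − 11246.2) · e^(−0.0344·15/12)
= 1113.5825 × 0.95791139 = 1066.71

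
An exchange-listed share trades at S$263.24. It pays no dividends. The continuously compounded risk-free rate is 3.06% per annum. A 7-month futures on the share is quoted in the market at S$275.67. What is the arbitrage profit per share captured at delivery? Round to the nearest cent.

S$7.69 per share

Fair futures: F* = S·e^(carry·T), with carry = r = 0.0306
F* = 263.24 · e^(0.0306 × 7/12) = 263.24 · e^0.017850 = 263.24 × 1.018010 = S$267.9810
Market S$275.67 > fair S$267.9810: forward overpriced → cash-and-carry (buy spot, short the forward).
At maturity, profit = |F_mkt − F*| = |275.67 − 267.9810| = S$7.69 per share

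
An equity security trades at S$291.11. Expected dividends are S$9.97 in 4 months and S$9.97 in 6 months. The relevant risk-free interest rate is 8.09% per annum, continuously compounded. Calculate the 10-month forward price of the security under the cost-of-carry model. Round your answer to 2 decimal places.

PV(dividends) I = 9.97·e^(−0.0809·4/12) + 9.97·e^(−0.0809·6/12)
I = 9.7047 + 9.5748 = 19.2795
F = (S − I)·e^(rT) = (291.11 − 19.2795) · e^(0.0809·10/12)
= 271.8305 · e^0.067417 = 271.8305 × 1.069741 = S$290.79

S$290.79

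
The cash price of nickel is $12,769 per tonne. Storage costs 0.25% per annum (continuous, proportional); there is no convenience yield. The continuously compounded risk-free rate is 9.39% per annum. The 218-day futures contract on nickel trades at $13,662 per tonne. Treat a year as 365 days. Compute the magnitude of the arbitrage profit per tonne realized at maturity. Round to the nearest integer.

Fair futures: F* = S·e^(carry·T), with carry = (r + u) = 0.0939 + 0.0025 = 0.0964
F* = 12769 · e^(0.0964 × 218/365) = 12769 · e^0.057576 = 12769 × 1.059266 = $13525.7676
Market $13662 > fair $13525.7676: forward overpriced → cash-and-carry (buy spot, short the forward).
At maturity, profit = |F_mkt − F*| = |13662 − 13525.7676| = $136 per tonne

$136 per tonne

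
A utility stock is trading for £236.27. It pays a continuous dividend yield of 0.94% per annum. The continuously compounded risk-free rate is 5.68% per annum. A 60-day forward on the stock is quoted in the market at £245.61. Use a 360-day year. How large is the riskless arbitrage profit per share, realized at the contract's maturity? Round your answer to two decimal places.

Fair forward: F* = S·e^(carry·T), with carry = (r − q) = 0.0568 − 0.0094 = 0.0474
F* = 236.27 · e^(0.0474 × 60/360) = 236.27 · e^0.007900 = 236.27 × 1.007931 = £238.1439
Market £245.61 > fair £238.1439: forward overpriced → cash-and-carry (buy spot, short the forward).
At maturity, profit = |F_mkt − F*| = |245.61 − 238.1439| = £7.47 per share

£7.47 per share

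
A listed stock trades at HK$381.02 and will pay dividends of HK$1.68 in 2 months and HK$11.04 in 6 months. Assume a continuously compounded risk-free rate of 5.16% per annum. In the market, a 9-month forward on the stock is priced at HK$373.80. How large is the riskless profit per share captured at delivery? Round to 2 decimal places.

HK$9.34 per share

PV(dividends) I = 1.68·e^(−0.0516·2/12) + 11.04·e^(−0.0516·6/12) = 12.4244
Fair forward F* = (S − I)·e^(rT) = (381.02 − 12.4244)·e^0.038700 = 368.5956 × 1.039459 = 383.1400
Market HK$373.80 < fair 383.1400: forward underpriced → reverse cash-and-carry (short the stock, invest proceeds at r, pay the dividends, go long the forward).
Profit at T = |F_mkt − F*| = |373.80 − 383.1400| = HK$9.34 per share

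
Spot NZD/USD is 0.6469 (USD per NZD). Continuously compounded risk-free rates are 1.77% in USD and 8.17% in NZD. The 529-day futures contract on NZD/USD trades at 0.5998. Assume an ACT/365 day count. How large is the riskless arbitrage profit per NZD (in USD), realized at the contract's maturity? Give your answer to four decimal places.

0.0102 per NZD (in USD)

Fair futures: F* = S·e^(carry·T), with carry = (r_USD − r_NZD) = 0.0177 − 0.0817 = -0.0640
F* = 0.6469 · e^(-0.0640 × 529/365) = 0.6469 · e^-0.092756 = 0.6469 × 0.911416 = 0.5896
Market 0.5998 > fair 0.5896: forward overpriced → cash-and-carry (buy spot, short the forward).
At maturity, profit = |F_mkt − F*| = |0.5998 − 0.5896| = 0.0102 per NZD (in USD)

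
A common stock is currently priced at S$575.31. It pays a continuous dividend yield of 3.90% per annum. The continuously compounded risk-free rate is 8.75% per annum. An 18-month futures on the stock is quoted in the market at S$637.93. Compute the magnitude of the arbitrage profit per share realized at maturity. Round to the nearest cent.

S$19.21 per share

Fair futures: F* = S·e^(carry·T), with carry = (r − q) = 0.0875 − 0.0390 = 0.0485
F* = 575.31 · e^(0.0485 × 18/12) = 575.31 · e^0.072750 = 575.31 × 1.075462 = S$618.7240
Market S$637.93 > fair S$618.7240: forward overpriced → cash-and-carry (buy spot, short the forward).
At maturity, profit = |F_mkt − F*| = |637.93 − 618.7240| = S$19.21 per share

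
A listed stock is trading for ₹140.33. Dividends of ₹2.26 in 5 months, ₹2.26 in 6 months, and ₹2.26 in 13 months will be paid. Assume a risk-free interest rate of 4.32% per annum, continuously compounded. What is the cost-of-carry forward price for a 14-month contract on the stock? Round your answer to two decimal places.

₹140.66

PV(dividends) I = 2.26·e^(−0.0432·5/12) + 2.26·e^(−0.0432·6/12) + 2.26·e^(−0.0432·13/12)
I = 2.2197 + 2.2117 + 2.1567 = 6.5881
F = (S − I)·e^(rT) = (140.33 − 6.5881) · e^(0.0432·14/12)
= 133.7419 · e^0.050400 = 133.7419 × 1.051692 = ₹140.66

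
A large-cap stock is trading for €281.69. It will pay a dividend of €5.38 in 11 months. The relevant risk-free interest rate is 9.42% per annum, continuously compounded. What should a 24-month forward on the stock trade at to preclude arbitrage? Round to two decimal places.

PV(dividends) I = 5.38·e^(−0.0942·11/12)
I = 4.9349
F = (S − I)·e^(rT) = (281.69 − 4.9349) · e^(0.0942·24/12)
= 276.7551 · e^0.188400 = 276.7551 × 1.207316 = €334.13

€334.13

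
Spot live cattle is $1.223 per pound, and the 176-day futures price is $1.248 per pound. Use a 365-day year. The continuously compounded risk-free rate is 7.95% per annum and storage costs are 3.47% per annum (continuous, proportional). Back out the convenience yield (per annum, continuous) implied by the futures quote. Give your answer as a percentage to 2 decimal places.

7.22%

F = S·e^((r+u−y)T) ⇒ (r+u−y) = ln(F/S)/T
ln(1.248/1.223) = 0.020235; /T ⇒ 0.041965
y = r + u − ln(F/S)/T = 0.0795 + 0.0347 − 0.041965 = 0.072235
y = 7.22%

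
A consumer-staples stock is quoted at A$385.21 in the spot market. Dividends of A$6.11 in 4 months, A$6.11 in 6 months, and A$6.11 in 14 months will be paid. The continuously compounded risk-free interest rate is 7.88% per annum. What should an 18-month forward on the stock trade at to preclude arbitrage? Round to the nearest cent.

A$413.96

PV(dividends) I = 6.11·e^(−0.0788·4/12) + 6.11·e^(−0.0788·6/12) + 6.11·e^(−0.0788·14/12)
I = 5.9516 + 5.8739 + 5.5733 = 17.3988
F = (S − I)·e^(rT) = (385.21 − 17.3988) · e^(0.0788·18/12)
= 367.8112 · e^0.118200 = 367.8112 × 1.125469 = A$413.96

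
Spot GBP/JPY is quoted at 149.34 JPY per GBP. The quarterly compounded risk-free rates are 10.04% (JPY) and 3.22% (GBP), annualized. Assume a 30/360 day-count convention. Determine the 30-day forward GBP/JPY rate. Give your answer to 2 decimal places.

150.18

By covered interest parity, F = S · (1+r_JPY/4)^(4T) / (1+r_GBP/4)^(4T)
= 149.34 × 1.008298 / 1.002676 = 149.34 × 1.005607
F = 150.18 JPY per GBP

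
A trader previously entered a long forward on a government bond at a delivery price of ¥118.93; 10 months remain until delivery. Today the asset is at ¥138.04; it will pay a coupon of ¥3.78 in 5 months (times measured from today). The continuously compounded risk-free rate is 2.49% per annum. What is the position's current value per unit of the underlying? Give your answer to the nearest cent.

¥17.81

PV(remaining coupons) I = 3.78·e^(−0.0249·5/12) = 3.7410
Current forward F = (S − I)·e^(rT) = (138.04 − 3.7410)·e^(0.0249·10/12) = 134.2990 × 1.020967 = 137.1148
Value (long) = (F − K)·e^(−rT) = (137.1148 − 118.93) × 0.979464 = 17.8114
Value = ¥17.81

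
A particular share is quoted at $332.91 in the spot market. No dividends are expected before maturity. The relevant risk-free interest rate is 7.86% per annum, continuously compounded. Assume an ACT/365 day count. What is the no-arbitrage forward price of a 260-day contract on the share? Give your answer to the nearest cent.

$352.08

F = S·e^(rT) = 332.91 · e^(0.0786 × 260/365)
= 332.91 · e^0.055989 = 332.91 × 1.057586
F = $352.08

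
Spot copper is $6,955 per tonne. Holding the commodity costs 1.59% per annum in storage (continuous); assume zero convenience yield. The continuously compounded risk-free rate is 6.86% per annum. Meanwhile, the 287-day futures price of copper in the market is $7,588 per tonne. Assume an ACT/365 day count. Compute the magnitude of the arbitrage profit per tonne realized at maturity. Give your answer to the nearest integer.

Fair futures: F* = S·e^(carry·T), with carry = (r + u) = 0.0686 + 0.0159 = 0.0845
F* = 6955 · e^(0.0845 × 287/365) = 6955 · e^0.066442 = 6955 × 1.068699 = $7432.8015
Market $7588 > fair $7432.8015: forward overpriced → cash-and-carry (buy spot, short the forward).
At maturity, profit = |F_mkt − F*| = |7588 − 7432.8015| = $155 per tonne

$155 per tonne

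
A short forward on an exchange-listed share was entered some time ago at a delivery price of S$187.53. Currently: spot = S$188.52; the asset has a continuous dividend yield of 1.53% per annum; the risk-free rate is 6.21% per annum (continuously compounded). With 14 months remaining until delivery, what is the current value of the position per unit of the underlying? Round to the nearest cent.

-S$10.76

Current fair forward for the remaining 14 months: F = S·e^((r − q)·T), (r − q) = 0.0621 − 0.0153 = 0.0468
F = 188.52 · e^(0.0468 × 14/12) = 188.52 × 1.056118 = 199.0994
Value of long forward = (F − K)·e^(−rT) = (199.0994 − 187.53) · e^(−0.0621·14/12)
= 11.5694 × 0.930112 = 10.76
Short position value = −(long value) = -S$10.76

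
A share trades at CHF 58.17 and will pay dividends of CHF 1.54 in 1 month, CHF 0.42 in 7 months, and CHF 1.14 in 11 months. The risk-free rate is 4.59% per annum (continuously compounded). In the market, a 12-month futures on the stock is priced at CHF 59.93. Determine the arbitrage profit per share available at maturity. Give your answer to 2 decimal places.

CHF 2.21 per share

PV(dividends) I = 1.54·e^(−0.0459·1/12) + 0.42·e^(−0.0459·7/12) + 1.14·e^(−0.0459·11/12) = 3.0361
Fair futures F* = (S − I)·e^(rT) = (58.17 − 3.0361)·e^0.045900 = 55.1339 × 1.046970 = 57.7235
Market CHF 59.93 > fair 57.7235: forward overpriced → cash-and-carry (borrow at r, buy the stock and collect the dividends, short the forward).
Profit at T = |F_mkt − F*| = |59.93 − 57.7235| = CHF 2.21 per share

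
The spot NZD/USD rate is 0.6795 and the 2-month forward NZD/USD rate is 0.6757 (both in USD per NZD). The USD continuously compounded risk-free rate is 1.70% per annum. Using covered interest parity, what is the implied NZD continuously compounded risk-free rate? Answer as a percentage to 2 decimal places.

F = S·e^((r_USD − r_NZD)T) ⇒ r_NZD = r_USD − ln(F/S)/T
ln(0.6757/0.6795) = -0.005608; /(2/12) = -0.033648
r_NZD = 0.0170 + 0.033648 = 0.050648
r_NZD = 5.06%

5.06%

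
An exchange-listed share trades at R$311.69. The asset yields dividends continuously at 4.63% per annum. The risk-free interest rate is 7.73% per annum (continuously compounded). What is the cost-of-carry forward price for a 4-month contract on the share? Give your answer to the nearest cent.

F = S·e^((r − q)T) = 311.69 · e^((0.0773 − 0.0463) × 4/12)
= 311.69 · e^0.010333 = 311.69 × 1.010387
F = R$314.93

R$314.93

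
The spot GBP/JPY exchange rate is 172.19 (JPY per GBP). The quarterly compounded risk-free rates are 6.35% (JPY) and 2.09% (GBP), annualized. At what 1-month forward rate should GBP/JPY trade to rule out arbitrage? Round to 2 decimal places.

By covered interest parity, F = S · (1+r_JPY/4)^(4T) / (1+r_GBP/4)^(4T)
= 172.19 × 1.005264 / 1.001739 = 172.19 × 1.003519
F = 172.80 JPY per GBP

172.80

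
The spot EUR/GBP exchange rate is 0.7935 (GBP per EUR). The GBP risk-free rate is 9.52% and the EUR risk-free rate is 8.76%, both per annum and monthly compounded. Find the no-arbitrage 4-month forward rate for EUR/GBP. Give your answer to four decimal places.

By covered interest parity, F = S · (1+r_GBP/12)^(12T) / (1+r_EUR/12)^(12T)
= 0.7935 × 1.032113 / 1.029521 = 0.7935 × 1.002518
F = 0.7955 GBP per EUR

0.7955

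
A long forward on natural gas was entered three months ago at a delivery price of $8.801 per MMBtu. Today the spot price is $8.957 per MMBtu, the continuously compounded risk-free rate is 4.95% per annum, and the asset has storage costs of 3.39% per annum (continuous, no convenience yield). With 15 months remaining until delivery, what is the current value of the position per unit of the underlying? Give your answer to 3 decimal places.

Current fair forward for the remaining 15 months: F = S·e^((r + u)·T), (r + u) = 0.0495 + 0.0339 = 0.0834
F = 8.957 · e^(0.0834 × 15/12) = 8.957 × 1.109878 = 9.9412
Value of long forward = (F − K)·e^(−rT) = (9.9412 − 8.801) · e^(−0.0495·15/12)
= 1.1402 × 0.940000 = 1.072

$1.072 per MMBtu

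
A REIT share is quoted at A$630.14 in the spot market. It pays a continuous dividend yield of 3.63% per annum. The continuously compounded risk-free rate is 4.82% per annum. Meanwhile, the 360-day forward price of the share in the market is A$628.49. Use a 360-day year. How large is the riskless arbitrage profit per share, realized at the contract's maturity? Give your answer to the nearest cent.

A$9.19 per share

Fair forward: F* = S·e^(carry·T), with carry = (r − q) = 0.0482 − 0.0363 = 0.0119
F* = 630.14 · e^(0.0119 × 360/360) = 630.14 · e^0.011900 = 630.14 × 1.011971 = A$637.6834
Market A$628.49 < fair A$637.6834: forward underpriced → reverse cash-and-carry (short spot, go long the forward).
At maturity, profit = |F_mkt − F*| = |628.49 − 637.6834| = A$9.19 per share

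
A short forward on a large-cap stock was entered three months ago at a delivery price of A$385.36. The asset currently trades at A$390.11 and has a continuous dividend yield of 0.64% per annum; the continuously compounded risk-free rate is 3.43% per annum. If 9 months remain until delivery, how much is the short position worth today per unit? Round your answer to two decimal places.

-A$12.67

Current fair forward for the remaining 9 months: F = S·e^((r − q)·T), (r − q) = 0.0343 − 0.0064 = 0.0279
F = 390.11 · e^(0.0279 × 9/12) = 390.11 × 1.021145 = 398.3589
Value of long forward = (F − K)·e^(−rT) = (398.3589 − 385.36) · e^(−0.0343·9/12)
= 12.9989 × 0.974603 = 12.67
Short position value = −(long value) = -A$12.67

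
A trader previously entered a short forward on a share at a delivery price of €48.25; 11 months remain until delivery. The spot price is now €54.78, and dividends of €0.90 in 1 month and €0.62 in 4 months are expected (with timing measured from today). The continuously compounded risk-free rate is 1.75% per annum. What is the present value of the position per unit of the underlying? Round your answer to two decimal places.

PV(remaining dividends) I = 0.90·e^(−0.0175·1/12) + 0.62·e^(−0.0175·4/12) = 1.5151
Current forward F = (S − I)·e^(rT) = (54.78 − 1.5151)·e^(0.0175·11/12) = 53.2649 × 1.016171 = 54.1262
Value (long) = (F − K)·e^(−rT) = (54.1262 − 48.25) × 0.984086 = 5.7827
Short position value = −(long value) = -€5.78

-€5.78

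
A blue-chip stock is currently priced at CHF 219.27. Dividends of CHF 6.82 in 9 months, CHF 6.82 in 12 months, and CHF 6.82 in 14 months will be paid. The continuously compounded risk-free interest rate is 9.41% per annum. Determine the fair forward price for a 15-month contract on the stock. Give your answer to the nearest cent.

CHF 225.64

PV(dividends) I = 6.82·e^(−0.0941·9/12) + 6.82·e^(−0.0941·12/12) + 6.82·e^(−0.0941·14/12)
I = 6.3553 + 6.2075 + 6.1109 = 18.6737
F = (S − I)·e^(rT) = (219.27 − 18.6737) · e^(0.0941·15/12)
= 200.5963 · e^0.117625 = 200.5963 × 1.124822 = CHF 225.64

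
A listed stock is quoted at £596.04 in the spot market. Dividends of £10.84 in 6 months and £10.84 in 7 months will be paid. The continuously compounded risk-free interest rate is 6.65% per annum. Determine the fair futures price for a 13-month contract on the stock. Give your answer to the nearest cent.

£618.09

PV(dividends) I = 10.84·e^(−0.0665·6/12) + 10.84·e^(−0.0665·7/12)
I = 10.4855 + 10.4275 = 20.9130
F = (S − I)·e^(rT) = (596.04 − 20.9130) · e^(0.0665·13/12)
= 575.1270 · e^0.072042 = 575.1270 × 1.074700 = £618.09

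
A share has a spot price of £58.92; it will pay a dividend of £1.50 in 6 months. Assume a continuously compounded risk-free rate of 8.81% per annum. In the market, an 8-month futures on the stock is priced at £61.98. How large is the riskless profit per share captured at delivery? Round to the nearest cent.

£1.02 per share

PV(dividends) I = 1.50·e^(−0.0881·6/12) = 1.4354
Fair futures F* = (S − I)·e^(rT) = (58.92 − 1.4354)·e^0.058733 = 57.4846 × 1.060492 = 60.9620
Market £61.98 > fair 60.9620: forward overpriced → cash-and-carry (borrow at r, buy the stock and collect the dividends, short the forward).
Profit at T = |F_mkt − F*| = |61.98 − 60.9620| = £1.02 per share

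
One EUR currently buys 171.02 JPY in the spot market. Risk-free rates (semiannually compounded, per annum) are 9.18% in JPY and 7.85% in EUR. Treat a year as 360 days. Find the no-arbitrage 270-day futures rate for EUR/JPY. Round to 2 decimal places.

172.66

By covered interest parity, F = S · (1+r_JPY/2)^(2T) / (1+r_EUR/2)^(2T)
= 171.02 × 1.069634 / 1.059449 = 171.02 × 1.009613
F = 172.66 JPY per EUR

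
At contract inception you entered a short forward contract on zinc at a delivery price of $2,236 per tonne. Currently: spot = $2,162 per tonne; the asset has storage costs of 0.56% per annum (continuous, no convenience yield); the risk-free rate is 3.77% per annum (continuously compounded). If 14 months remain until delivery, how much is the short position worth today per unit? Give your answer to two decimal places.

Current fair forward for the remaining 14 months: F = S·e^((r + u)·T), (r + u) = 0.0377 + 0.0056 = 0.0433
F = 2162 · e^(0.0433 × 14/12) = 2162 × 1.05181439 = 2274.0227
Value of long forward = (F − K)·e^(−rT) = (2274.0227 − 2236) · e^(−0.0377·14/12)
= 38.0227 × 0.95696991 = 36.39
Short position value = −(long value) = -$36.39

-$36.39 per tonne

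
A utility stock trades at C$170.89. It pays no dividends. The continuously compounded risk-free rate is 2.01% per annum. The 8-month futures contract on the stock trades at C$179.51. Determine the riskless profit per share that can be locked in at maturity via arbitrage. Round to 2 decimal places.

Fair futures: F* = S·e^(carry·T), with carry = r = 0.0201
F* = 170.89 · e^(0.0201 × 8/12) = 170.89 · e^0.013400 = 170.89 × 1.013490 = C$173.1953
Market C$179.51 > fair C$173.1953: forward overpriced → cash-and-carry (buy spot, short the forward).
At maturity, profit = |F_mkt − F*| = |179.51 − 173.1953| = C$6.31 per share

C$6.31 per share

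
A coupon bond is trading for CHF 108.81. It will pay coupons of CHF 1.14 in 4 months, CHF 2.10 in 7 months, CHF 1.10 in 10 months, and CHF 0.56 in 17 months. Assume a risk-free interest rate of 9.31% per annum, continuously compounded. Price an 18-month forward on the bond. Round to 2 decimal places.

PV(coupons) I = 1.14·e^(−0.0931·4/12) + 2.10·e^(−0.0931·7/12) + 1.10·e^(−0.0931·10/12) + 0.56·e^(−0.0931·17/12)
I = 1.1052 + 1.9890 + 1.0179 + 0.4908 = 4.6029
F = (S − I)·e^(rT) = (108.81 − 4.6029) · e^(0.0931·18/12)
= 104.2071 · e^0.139650 = 104.2071 × 1.149871 = CHF 119.82

CHF 119.82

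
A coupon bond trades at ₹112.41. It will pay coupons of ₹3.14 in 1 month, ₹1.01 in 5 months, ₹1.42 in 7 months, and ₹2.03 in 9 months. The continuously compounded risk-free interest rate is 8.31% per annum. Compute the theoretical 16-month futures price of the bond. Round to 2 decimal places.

₹117.37

PV(coupons) I = 3.14·e^(−0.0831·1/12) + 1.01·e^(−0.0831·5/12) + 1.42·e^(−0.0831·7/12) + 2.03·e^(−0.0831·9/12)
I = 3.1183 + 0.9756 + 1.3528 + 1.9073 = 7.3540
F = (S − I)·e^(rT) = (112.41 − 7.3540) · e^(0.0831·16/12)
= 105.0560 · e^0.110800 = 105.0560 × 1.117171 = ₹117.37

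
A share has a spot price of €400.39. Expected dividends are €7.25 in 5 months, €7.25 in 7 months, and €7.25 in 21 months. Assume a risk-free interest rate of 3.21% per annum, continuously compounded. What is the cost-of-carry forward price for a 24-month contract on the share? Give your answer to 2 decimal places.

PV(dividends) I = 7.25·e^(−0.0321·5/12) + 7.25·e^(−0.0321·7/12) + 7.25·e^(−0.0321·21/12)
I = 7.1537 + 7.1155 + 6.8540 = 21.1232
F = (S − I)·e^(rT) = (400.39 − 21.1232) · e^(0.0321·24/12)
= 379.2668 · e^0.064200 = 379.2668 × 1.066306 = €404.41

€404.41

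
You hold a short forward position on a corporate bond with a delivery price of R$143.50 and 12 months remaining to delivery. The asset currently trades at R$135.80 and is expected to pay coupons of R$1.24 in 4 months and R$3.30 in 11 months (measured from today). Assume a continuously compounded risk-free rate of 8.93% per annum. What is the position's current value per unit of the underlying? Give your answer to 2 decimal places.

PV(remaining coupons) I = 1.24·e^(−0.0893·4/12) + 3.30·e^(−0.0893·11/12) = 4.2443
Current forward F = (S − I)·e^(rT) = (135.80 − 4.2443)·e^(0.0893·12/12) = 131.5557 × 1.093409 = 143.8442
Value (long) = (F − K)·e^(−rT) = (143.8442 − 143.50) × 0.914571 = 0.3148
Short position value = −(long value) = -R$0.31

-R$0.31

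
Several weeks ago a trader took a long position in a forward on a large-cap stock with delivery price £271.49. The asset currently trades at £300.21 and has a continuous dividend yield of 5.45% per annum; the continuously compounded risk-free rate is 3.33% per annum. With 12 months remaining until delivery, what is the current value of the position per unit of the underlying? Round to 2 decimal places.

Current fair forward for the remaining 12 months: F = S·e^((r − q)·T), (r − q) = 0.0333 − 0.0545 = -0.0212
F = 300.21 · e^(-0.0212 × 12/12) = 300.21 × 0.979023 = 293.9125
Value of long forward = (F − K)·e^(−rT) = (293.9125 − 271.49) · e^(−0.0333·12/12)
= 22.4225 × 0.967248 = 21.69

£21.69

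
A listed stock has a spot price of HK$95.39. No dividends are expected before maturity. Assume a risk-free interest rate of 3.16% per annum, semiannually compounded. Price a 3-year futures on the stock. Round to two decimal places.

HK$104.80

F = S · (1+r/2)^(2T)
= 95.39 × 1.098624
F = HK$104.80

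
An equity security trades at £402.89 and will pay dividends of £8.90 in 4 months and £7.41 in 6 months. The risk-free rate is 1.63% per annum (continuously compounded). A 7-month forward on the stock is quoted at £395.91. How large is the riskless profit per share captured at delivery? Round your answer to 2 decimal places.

£5.53 per share

PV(dividends) I = 8.90·e^(−0.0163·4/12) + 7.41·e^(−0.0163·6/12) = 16.2016
Fair forward F* = (S − I)·e^(rT) = (402.89 − 16.2016)·e^0.009508 = 386.6884 × 1.009553 = 390.3824
Market £395.91 > fair 390.3824: forward overpriced → cash-and-carry (borrow at r, buy the stock and collect the dividends, short the forward).
Profit at T = |F_mkt − F*| = |395.91 − 390.3824| = £5.53 per share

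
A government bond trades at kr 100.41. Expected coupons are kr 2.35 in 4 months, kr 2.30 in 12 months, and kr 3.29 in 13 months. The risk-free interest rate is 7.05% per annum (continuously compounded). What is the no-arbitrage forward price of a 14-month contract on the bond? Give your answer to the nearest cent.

PV(coupons) I = 2.35·e^(−0.0705·4/12) + 2.30·e^(−0.0705·12/12) + 3.29·e^(−0.0705·13/12)
I = 2.2954 + 2.1434 + 3.0481 = 7.4869
F = (S − I)·e^(rT) = (100.41 − 7.4869) · e^(0.0705·14/12)
= 92.9231 · e^0.082250 = 92.9231 × 1.085727 = kr 100.89

kr 100.89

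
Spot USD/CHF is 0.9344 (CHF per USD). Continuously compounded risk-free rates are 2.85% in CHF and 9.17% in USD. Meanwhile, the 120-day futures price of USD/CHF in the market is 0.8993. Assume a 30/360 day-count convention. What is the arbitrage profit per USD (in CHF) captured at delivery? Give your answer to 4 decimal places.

Fair futures: F* = S·e^(carry·T), with carry = (r_CHF − r_USD) = 0.0285 − 0.0917 = -0.0632
F* = 0.9344 · e^(-0.0632 × 120/360) = 0.9344 · e^-0.021067 = 0.9344 × 0.979153 = 0.9149
Market 0.8993 < fair 0.9149: forward underpriced → reverse cash-and-carry (short spot, go long the forward).
At maturity, profit = |F_mkt − F*| = |0.8993 − 0.9149| = 0.0156 per USD (in CHF)

0.0156 per USD (in CHF)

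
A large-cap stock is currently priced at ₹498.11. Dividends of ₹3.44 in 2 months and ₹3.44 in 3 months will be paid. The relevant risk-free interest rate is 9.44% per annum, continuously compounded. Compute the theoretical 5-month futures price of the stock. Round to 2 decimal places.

₹511.08

PV(dividends) I = 3.44·e^(−0.0944·2/12) + 3.44·e^(−0.0944·3/12)
I = 3.3863 + 3.3598 = 6.7461
F = (S − I)·e^(rT) = (498.11 − 6.7461) · e^(0.0944·5/12)
= 491.3639 · e^0.039333 = 491.3639 × 1.040117 = ₹511.08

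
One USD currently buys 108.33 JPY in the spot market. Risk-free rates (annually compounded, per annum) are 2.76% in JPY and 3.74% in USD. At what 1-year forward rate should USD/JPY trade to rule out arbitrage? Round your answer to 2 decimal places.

107.31

By covered interest parity, F = S · (1+r_JPY)^T / (1+r_USD)^T
= 108.33 × 1.027600 / 1.037400 = 108.33 × 0.990553
F = 107.31 JPY per USD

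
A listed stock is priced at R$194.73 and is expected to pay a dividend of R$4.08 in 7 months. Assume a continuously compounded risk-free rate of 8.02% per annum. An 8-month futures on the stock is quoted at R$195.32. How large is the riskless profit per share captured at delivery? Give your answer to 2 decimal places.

R$6.00 per share

PV(dividends) I = 4.08·e^(−0.0802·7/12) = 3.8935
Fair futures F* = (S − I)·e^(rT) = (194.73 − 3.8935)·e^0.053467 = 190.8365 × 1.054922 = 201.3176
Market R$195.32 < fair 201.3176: forward underpriced → reverse cash-and-carry (short the stock, invest proceeds at r, pay the dividends, go long the forward).
Profit at T = |F_mkt − F*| = |195.32 − 201.3176| = R$6.00 per share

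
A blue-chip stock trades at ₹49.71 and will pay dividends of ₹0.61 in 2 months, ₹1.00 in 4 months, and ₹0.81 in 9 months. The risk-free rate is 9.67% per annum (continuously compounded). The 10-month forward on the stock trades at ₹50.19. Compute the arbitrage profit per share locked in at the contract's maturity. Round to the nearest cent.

₹1.17 per share

PV(dividends) I = 0.61·e^(−0.0967·2/12) + 1.00·e^(−0.0967·4/12) + 0.81·e^(−0.0967·9/12) = 2.3219
Fair forward F* = (S − I)·e^(rT) = (49.71 − 2.3219)·e^0.080583 = 47.3881 × 1.083919 = 51.3649
Market ₹50.19 < fair 51.3649: forward underpriced → reverse cash-and-carry (short the stock, invest proceeds at r, pay the dividends, go long the forward).
Profit at T = |F_mkt − F*| = |50.19 − 51.3649| = ₹1.17 per share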